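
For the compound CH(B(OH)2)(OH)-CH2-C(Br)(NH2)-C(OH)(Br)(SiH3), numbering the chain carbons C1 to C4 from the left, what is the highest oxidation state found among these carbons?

Count +1 for every bond to an atom more electronegative than carbon and −1 for every bond to one less electronegative; C–C bonds are 0. Tallying each carbon:
C1: 1C, 1H, 1O, 1B → 0 − 1 + 1 − 1 = -1
C2: 2C, 2H → 0 − 2 = -2
C3: 2C, 1N, 1Br → 0 + 1 + 1 = +2
C4: 1C, 1O, 1Br, 1Si → 0 + 1 + 1 − 1 = +1
The highest value is +2.

+2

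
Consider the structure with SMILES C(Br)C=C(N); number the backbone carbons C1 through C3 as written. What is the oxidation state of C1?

Each bond to a more electronegative atom (O, N, halogen) counts +1, each bond to a less electronegative atom (H, metal, B, Si) counts −1, and each C–C bond counts 0.
C1 has one bond to C (0), one bond to H (-1), one bond to H (-1), one bond to Br (+1).
Oxidation state = 0 − 1 − 1 + 1 = -1.

-1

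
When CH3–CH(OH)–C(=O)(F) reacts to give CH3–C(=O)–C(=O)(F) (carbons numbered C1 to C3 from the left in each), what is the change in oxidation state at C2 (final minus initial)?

+2

Before: C2 has 2 bonds to C, 1 bond to H, 1 bond to O → oxidation state 0.
After: C2 has 2 bonds to C, 2 bonds to O → oxidation state +2.
Δ = +2 − (0) = +2, so this is an oxidation at C2.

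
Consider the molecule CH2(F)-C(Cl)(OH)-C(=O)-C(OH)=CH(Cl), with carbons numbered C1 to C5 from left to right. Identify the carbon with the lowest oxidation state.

C1

Bonds to more-electronegative neighbours contribute +1 each, bonds to H or metals contribute −1 each, and C–C bonds contribute 0. Tallying each carbon:
C1: 1C, 2H, 1F → 0 − 2 + 1 = -1
C2: 2C, 1O, 1Cl → 0 + 1 + 1 = +2
C3: 2C, 2O → 0 + 2 = +2
C4: 3C, 1O → 0 + 1 = +1
C5: 2C, 1H, 1Cl → 0 − 1 + 1 = 0
The most reduced carbon is C1 at -1.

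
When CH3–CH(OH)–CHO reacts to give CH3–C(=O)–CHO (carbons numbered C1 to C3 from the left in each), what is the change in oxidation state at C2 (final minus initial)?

Before: C2 has 2 bonds to C, 1 bond to H, 1 bond to O → oxidation state 0.
After: C2 has 2 bonds to C, 2 bonds to O → oxidation state +2.
Δ = +2 − (0) = +2, so this is an oxidation at C2.

+2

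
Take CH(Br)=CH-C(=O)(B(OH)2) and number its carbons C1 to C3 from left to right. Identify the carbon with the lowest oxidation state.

Tallying each carbon's bonds:
C1: 2C, 1H, 1Br → 0 − 1 + 1 = 0
C2: 3C, 1H → 0 − 1 = -1
C3: 1C, 2O, 1B → 0 + 2 − 1 = +1
The most reduced carbon is C2 at -1.

C2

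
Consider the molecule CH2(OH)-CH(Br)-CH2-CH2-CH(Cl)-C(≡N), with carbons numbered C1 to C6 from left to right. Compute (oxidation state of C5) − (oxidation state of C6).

C5: 2C, 1H, 1Cl → 0 − 1 + 1 = 0
C6: 1C, 3N → 0 + 3 = +3
Difference: 0 − (+3) = -3.

-3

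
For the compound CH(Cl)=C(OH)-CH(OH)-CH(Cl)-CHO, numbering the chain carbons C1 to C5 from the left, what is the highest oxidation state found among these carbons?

Tallying each carbon's bonds:
C1: 2C, 1H, 1Cl → 0 − 1 + 1 = 0
C2: 3C, 1O → 0 + 1 = +1
C3: 2C, 1H, 1O → 0 − 1 + 1 = 0
C4: 2C, 1H, 1Cl → 0 − 1 + 1 = 0
C5: 1C, 1H, 2O → 0 − 1 + 2 = +1
The highest value is +1.

+1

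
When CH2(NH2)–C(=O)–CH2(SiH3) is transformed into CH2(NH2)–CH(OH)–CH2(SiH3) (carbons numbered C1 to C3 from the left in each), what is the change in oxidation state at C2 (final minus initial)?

-2

Before: C2 has 2 bonds to C, 2 bonds to O → oxidation state +2.
After: C2 has 2 bonds to C, 1 bond to H, 1 bond to O → oxidation state 0.
Δ = 0 − (+2) = -2, so this is a reduction at C2.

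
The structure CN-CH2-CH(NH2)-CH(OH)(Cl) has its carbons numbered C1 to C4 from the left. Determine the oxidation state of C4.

C4 has one bond to C (0), one bond to H (-1), one bond to O (+1), one bond to Cl (+1).
Oxidation state = 0 − 1 + 1 + 1 = +1.

+1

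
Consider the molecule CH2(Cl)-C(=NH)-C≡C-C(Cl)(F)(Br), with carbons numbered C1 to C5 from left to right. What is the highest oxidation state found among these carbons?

+3

Bonds to more-electronegative neighbours contribute +1 each, bonds to H or metals contribute −1 each, and C–C bonds contribute 0. Tallying each carbon:
C1: 1C, 2H, 1Cl → 0 − 2 + 1 = -1
C2: 2C, 2N → 0 + 2 = +2
C3: 4C → 0 = 0
C4: 4C → 0 = 0
C5: 1C, 1F, 1Cl, 1Br → 0 + 1 + 1 + 1 = +3
The highest value is +3.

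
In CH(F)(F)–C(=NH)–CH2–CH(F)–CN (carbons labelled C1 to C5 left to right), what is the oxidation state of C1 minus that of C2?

C1: 1C, 1H, 2F → 0 − 1 + 2 = +1
C2: 2C, 2N → 0 + 2 = +2
Difference: +1 − (+2) = -1.

-1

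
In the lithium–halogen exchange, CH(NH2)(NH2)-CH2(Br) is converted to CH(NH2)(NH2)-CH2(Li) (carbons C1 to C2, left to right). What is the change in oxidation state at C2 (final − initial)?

Before: C2 has 1 bond to C, 2 bonds to H, 1 bond to Br → oxidation state -1.
After: C2 has 1 bond to C, 2 bonds to H, 1 bond to Li → oxidation state -3.
Δ = -3 − (-1) = -2, so this is a reduction at C2.

-2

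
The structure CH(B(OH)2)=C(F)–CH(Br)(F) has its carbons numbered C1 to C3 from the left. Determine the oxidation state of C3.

+1

Each bond to a more electronegative atom (O, N, halogen) counts +1, each bond to a less electronegative atom (H, metal, B, Si) counts −1, and each C–C bond counts 0.
C3 has one bond to C (0), one bond to Br (+1), one bond to H (-1), one bond to F (+1).
Oxidation state = 0 + 1 − 1 + 1 = +1.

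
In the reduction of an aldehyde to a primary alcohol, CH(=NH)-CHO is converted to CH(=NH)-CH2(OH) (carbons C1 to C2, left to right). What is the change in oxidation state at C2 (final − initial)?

-2

Before: C2 has 1 bond to C, 1 bond to H, 2 bonds to O → oxidation state +1.
After: C2 has 1 bond to C, 2 bonds to H, 1 bond to O → oxidation state -1.
Δ = -1 − (+1) = -2, so this is a reduction at C2.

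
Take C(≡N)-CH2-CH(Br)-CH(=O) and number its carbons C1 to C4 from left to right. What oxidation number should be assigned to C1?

+3

C1 has one bond to C (0), a triple bond to N (3×+1 = +3).
Oxidation state = 0 + 3 = +3.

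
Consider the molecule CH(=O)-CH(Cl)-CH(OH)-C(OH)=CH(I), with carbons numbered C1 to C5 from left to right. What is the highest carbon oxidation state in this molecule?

+1

Tallying each carbon's bonds:
C1: 1C, 1H, 2O → 0 − 1 + 2 = +1
C2: 2C, 1H, 1Cl → 0 − 1 + 1 = 0
C3: 2C, 1H, 1O → 0 − 1 + 1 = 0
C4: 3C, 1O → 0 + 1 = +1
C5: 2C, 1H, 1I → 0 − 1 + 1 = 0
The highest value is +1.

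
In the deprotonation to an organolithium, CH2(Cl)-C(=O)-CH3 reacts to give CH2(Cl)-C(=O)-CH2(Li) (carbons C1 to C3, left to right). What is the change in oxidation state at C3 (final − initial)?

0

Before: C3 has 1 bond to C, 3 bonds to H → oxidation state -3.
After: C3 has 1 bond to C, 2 bonds to H, 1 bond to Li → oxidation state -3.
Δ = -3 − (-3) = 0, so no net redox change at C3.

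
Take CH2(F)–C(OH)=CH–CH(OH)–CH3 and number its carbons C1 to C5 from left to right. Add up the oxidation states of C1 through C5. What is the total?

-4

Tallying each carbon's bonds:
C1: 1C, 2H, 1F → 0 − 2 + 1 = -1
C2: 3C, 1O → 0 + 1 = +1
C3: 3C, 1H → 0 − 1 = -1
C4: 2C, 1H, 1O → 0 − 1 + 1 = 0
C5: 1C, 3H → 0 − 3 = -3
Sum = -1 + 1 − 1 + 0 − 3 = -4.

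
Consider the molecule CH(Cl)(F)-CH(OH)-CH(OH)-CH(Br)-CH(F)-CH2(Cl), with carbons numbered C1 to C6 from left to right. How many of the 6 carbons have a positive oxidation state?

1

Bonds to more-electronegative neighbours contribute +1 each, bonds to H or metals contribute −1 each, and C–C bonds contribute 0. Tallying each carbon:
C1: 1C, 1H, 1F, 1Cl → 0 − 1 + 1 + 1 = +1
C2: 2C, 1H, 1O → 0 − 1 + 1 = 0
C3: 2C, 1H, 1O → 0 − 1 + 1 = 0
C4: 2C, 1H, 1Br → 0 − 1 + 1 = 0
C5: 2C, 1H, 1F → 0 − 1 + 1 = 0
C6: 1C, 2H, 1Cl → 0 − 2 + 1 = -1
1 carbon (C1) meets the condition.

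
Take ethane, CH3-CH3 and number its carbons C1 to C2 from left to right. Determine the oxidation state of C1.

-3

Assign +1 per bond to O/N/halogen, −1 per bond to H or an electropositive element, and 0 per bond to carbon.
C1 has one bond to H (-1), one bond to H (-1), one bond to H (-1), one bond to C (0).
Oxidation state = -1 − 1 − 1 + 0 = -3.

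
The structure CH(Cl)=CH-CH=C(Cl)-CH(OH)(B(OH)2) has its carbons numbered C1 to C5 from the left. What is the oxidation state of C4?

C4 has a double bond to C (2×0 = 0), one bond to C (0), one bond to Cl (+1).
Oxidation state = 0 + 0 + 1 = +1.

+1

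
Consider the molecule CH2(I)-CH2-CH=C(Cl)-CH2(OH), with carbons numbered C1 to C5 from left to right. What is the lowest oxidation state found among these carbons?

-2

Tallying each carbon's bonds:
C1: 1C, 2H, 1I → 0 − 2 + 1 = -1
C2: 2C, 2H → 0 − 2 = -2
C3: 3C, 1H → 0 − 1 = -1
C4: 3C, 1Cl → 0 + 1 = +1
C5: 1C, 2H, 1O → 0 − 2 + 1 = -1
The lowest value is -2.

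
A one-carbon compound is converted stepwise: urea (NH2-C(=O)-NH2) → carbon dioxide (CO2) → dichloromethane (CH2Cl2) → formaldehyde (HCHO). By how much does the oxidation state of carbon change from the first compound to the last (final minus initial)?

Carbon oxidation states along the series — urea: +4, carbon dioxide: +4, dichloromethane: 0, formaldehyde: 0.
Net change = 0 − (+4) = -4.

-4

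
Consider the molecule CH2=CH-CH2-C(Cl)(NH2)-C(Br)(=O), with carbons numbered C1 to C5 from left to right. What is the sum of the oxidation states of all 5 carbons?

0

Each bond to a more electronegative atom (O, N, halogen) counts +1, each bond to a less electronegative atom (H, metal, B, Si) counts −1, and each C–C bond counts 0. Tallying each carbon:
C1: 2C, 2H → 0 − 2 = -2
C2: 3C, 1H → 0 − 1 = -1
C3: 2C, 2H → 0 − 2 = -2
C4: 2C, 1N, 1Cl → 0 + 1 + 1 = +2
C5: 1C, 2O, 1Br → 0 + 2 + 1 = +3
Sum = -2 − 1 − 2 + 2 + 3 = 0.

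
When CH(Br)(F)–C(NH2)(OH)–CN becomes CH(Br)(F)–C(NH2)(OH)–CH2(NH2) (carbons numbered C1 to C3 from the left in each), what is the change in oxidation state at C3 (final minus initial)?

-4

Before: C3 has 1 bond to C, 3 bonds to N → oxidation state +3.
After: C3 has 1 bond to C, 2 bonds to H, 1 bond to N → oxidation state -1.
Δ = -1 − (+3) = -4, so this is a reduction at C3.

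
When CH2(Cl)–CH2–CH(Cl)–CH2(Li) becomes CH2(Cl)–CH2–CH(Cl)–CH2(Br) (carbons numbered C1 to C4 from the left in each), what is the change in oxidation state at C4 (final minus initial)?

+2

Before: C4 has 1 bond to C, 2 bonds to H, 1 bond to Li → oxidation state -3.
After: C4 has 1 bond to C, 2 bonds to H, 1 bond to Br → oxidation state -1.
Δ = -1 − (-3) = +2, so this is an oxidation at C4.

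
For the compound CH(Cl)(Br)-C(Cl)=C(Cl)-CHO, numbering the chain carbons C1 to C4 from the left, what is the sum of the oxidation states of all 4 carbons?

+4

Bonds to more-electronegative neighbours contribute +1 each, bonds to H or metals contribute −1 each, and C–C bonds contribute 0. Tallying each carbon:
C1: 1C, 1H, 1Cl, 1Br → 0 − 1 + 1 + 1 = +1
C2: 3C, 1Cl → 0 + 1 = +1
C3: 3C, 1Cl → 0 + 1 = +1
C4: 1C, 1H, 2O → 0 − 1 + 2 = +1
Sum = +1 + 1 + 1 + 1 = +4.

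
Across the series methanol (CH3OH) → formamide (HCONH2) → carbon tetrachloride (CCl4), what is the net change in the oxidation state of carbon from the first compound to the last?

+6

Carbon oxidation states along the series — methanol: -2, formamide: +2, carbon tetrachloride: +4.
Net change = +4 − (-2) = +6.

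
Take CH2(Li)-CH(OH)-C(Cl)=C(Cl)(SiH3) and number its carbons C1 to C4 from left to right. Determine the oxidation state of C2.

Count +1 for every bond to an atom more electronegative than carbon and −1 for every bond to one less electronegative; C–C bonds are 0.
C2 has one bond to C (0), one bond to C (0), one bond to O (+1), one bond to H (-1).
Oxidation state = 0 + 0 + 1 − 1 = 0.

0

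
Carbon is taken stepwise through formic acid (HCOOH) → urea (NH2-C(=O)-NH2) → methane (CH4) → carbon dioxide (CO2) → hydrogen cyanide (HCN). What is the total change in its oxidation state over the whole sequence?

Carbon oxidation states along the series — formic acid: +2, urea: +4, methane: -4, carbon dioxide: +4, hydrogen cyanide: +2.
Net change = +2 − (+2) = 0.

0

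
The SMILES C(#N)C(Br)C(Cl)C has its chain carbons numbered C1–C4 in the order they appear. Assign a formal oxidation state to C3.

C3 has one bond to C (0), one bond to C (0), one bond to H (-1), one bond to Cl (+1).
Oxidation state = 0 + 0 − 1 + 1 = 0.

0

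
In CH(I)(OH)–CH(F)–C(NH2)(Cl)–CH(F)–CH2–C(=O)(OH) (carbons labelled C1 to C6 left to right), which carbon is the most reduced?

Tallying each carbon's bonds:
C1: 1C, 1H, 1O, 1I → 0 − 1 + 1 + 1 = +1
C2: 2C, 1H, 1F → 0 − 1 + 1 = 0
C3: 2C, 1N, 1Cl → 0 + 1 + 1 = +2
C4: 2C, 1H, 1F → 0 − 1 + 1 = 0
C5: 2C, 2H → 0 − 2 = -2
C6: 1C, 3O → 0 + 3 = +3
The most reduced carbon is C5 at -2.

C5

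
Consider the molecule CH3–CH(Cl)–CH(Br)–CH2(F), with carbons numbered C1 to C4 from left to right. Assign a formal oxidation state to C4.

-1

Count +1 for every bond to an atom more electronegative than carbon and −1 for every bond to one less electronegative; C–C bonds are 0.
C4 has one bond to C (0), one bond to F (+1), one bond to H (-1), one bond to H (-1).
Oxidation state = 0 + 1 − 1 − 1 = -1.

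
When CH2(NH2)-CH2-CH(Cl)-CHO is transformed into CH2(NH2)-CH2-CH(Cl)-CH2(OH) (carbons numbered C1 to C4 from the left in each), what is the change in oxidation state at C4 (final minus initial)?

-2

Before: C4 has 1 bond to C, 1 bond to H, 2 bonds to O → oxidation state +1.
After: C4 has 1 bond to C, 2 bonds to H, 1 bond to O → oxidation state -1.
Δ = -1 − (+1) = -2, so this is a reduction at C4.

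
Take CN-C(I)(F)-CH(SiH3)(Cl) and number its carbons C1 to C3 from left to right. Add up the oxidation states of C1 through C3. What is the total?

Tallying each carbon's bonds:
C1: 1C, 3N → 0 + 3 = +3
C2: 2C, 1F, 1I → 0 + 1 + 1 = +2
C3: 1C, 1H, 1Cl, 1Si → 0 − 1 + 1 − 1 = -1
Sum = +3 + 2 − 1 = +4.

+4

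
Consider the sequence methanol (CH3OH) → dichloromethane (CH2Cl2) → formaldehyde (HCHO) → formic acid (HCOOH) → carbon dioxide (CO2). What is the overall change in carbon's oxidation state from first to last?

+6

Carbon oxidation states along the series — methanol: -2, dichloromethane: 0, formaldehyde: 0, formic acid: +2, carbon dioxide: +4.
Net change = +4 − (-2) = +6.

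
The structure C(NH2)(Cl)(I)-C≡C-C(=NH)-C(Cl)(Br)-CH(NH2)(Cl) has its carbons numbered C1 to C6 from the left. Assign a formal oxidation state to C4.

C4 has one bond to C (0), one bond to C (0), a double bond to N (2×+1 = +2).
Oxidation state = 0 + 0 + 2 = +2.

+2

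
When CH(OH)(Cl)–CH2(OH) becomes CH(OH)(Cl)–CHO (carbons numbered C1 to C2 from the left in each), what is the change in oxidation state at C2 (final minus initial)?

Before: C2 has 1 bond to C, 2 bonds to H, 1 bond to O → oxidation state -1.
After: C2 has 1 bond to C, 1 bond to H, 2 bonds to O → oxidation state +1.
Δ = +1 − (-1) = +2, so this is an oxidation at C2.

+2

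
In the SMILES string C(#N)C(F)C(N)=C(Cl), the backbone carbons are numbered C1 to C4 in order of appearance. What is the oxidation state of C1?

Assign +1 per bond to O/N/halogen, −1 per bond to H or an electropositive element, and 0 per bond to carbon.
C1 has one bond to C (0), a triple bond to N (3×+1 = +3).
Oxidation state = 0 + 3 = +3.

+3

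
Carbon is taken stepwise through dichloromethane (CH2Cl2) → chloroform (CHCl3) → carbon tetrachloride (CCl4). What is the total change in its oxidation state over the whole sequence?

+4

Carbon oxidation states along the series — dichloromethane: 0, chloroform: +2, carbon tetrachloride: +4.
Net change = +4 − (0) = +4.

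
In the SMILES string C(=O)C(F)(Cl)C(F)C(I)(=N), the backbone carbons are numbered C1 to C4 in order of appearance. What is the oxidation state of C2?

+2

Bonds to more-electronegative neighbours contribute +1 each, bonds to H or metals contribute −1 each, and C–C bonds contribute 0.
C2 has one bond to C (0), one bond to C (0), one bond to F (+1), one bond to Cl (+1).
Oxidation state = 0 + 0 + 1 + 1 = +2.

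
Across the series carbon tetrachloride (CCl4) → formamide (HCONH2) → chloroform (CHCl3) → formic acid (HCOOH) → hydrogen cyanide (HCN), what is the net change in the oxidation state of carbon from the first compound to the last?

Carbon oxidation states along the series — carbon tetrachloride: +4, formamide: +2, chloroform: +2, formic acid: +2, hydrogen cyanide: +2.
Net change = +2 − (+4) = -2.

-2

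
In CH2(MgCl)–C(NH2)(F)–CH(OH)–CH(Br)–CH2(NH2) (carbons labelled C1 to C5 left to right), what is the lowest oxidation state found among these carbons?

-3

Tallying each carbon's bonds:
C1: 1C, 2H, 1Mg → 0 − 2 − 1 = -3
C2: 2C, 1N, 1F → 0 + 1 + 1 = +2
C3: 2C, 1H, 1O → 0 − 1 + 1 = 0
C4: 2C, 1H, 1Br → 0 − 1 + 1 = 0
C5: 1C, 2H, 1N → 0 − 2 + 1 = -1
The lowest value is -3.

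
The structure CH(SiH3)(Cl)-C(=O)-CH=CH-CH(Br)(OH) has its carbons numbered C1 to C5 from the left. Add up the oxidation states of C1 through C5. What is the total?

0

Assign +1 per bond to O/N/halogen, −1 per bond to H or an electropositive element, and 0 per bond to carbon. Tallying each carbon:
C1: 1C, 1H, 1Cl, 1Si → 0 − 1 + 1 − 1 = -1
C2: 2C, 2O → 0 + 2 = +2
C3: 3C, 1H → 0 − 1 = -1
C4: 3C, 1H → 0 − 1 = -1
C5: 1C, 1H, 1O, 1Br → 0 − 1 + 1 + 1 = +1
Sum = -1 + 2 − 1 − 1 + 1 = 0.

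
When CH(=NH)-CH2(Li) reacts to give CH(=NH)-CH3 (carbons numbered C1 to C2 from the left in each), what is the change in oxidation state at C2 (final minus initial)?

Before: C2 has 1 bond to C, 2 bonds to H, 1 bond to Li → oxidation state -3.
After: C2 has 1 bond to C, 3 bonds to H → oxidation state -3.
Δ = -3 − (-3) = 0, so no net redox change at C2.

0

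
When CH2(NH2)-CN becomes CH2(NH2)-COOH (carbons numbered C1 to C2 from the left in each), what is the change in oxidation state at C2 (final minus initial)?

0

Before: C2 has 1 bond to C, 3 bonds to N → oxidation state +3.
After: C2 has 1 bond to C, 3 bonds to O → oxidation state +3.
Δ = +3 − (+3) = 0, so no net redox change at C2.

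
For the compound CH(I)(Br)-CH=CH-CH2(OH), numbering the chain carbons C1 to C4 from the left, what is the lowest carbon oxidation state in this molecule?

Tallying each carbon's bonds:
C1: 1C, 1H, 1Br, 1I → 0 − 1 + 1 + 1 = +1
C2: 3C, 1H → 0 − 1 = -1
C3: 3C, 1H → 0 − 1 = -1
C4: 1C, 2H, 1O → 0 − 2 + 1 = -1
The lowest value is -1.

-1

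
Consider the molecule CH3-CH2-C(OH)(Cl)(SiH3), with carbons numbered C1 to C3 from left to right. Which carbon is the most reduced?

C1

Tallying each carbon's bonds:
C1: 1C, 3H → 0 − 3 = -3
C2: 2C, 2H → 0 − 2 = -2
C3: 1C, 1O, 1Cl, 1Si → 0 + 1 + 1 − 1 = +1
The most reduced carbon is C1 at -3.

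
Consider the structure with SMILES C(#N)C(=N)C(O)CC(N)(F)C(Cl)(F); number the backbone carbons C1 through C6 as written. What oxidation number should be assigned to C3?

C3 has one bond to C (0), one bond to C (0), one bond to H (-1), one bond to O (+1).
Oxidation state = 0 + 0 − 1 + 1 = 0.

0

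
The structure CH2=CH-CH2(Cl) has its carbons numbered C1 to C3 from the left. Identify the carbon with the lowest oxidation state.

Tallying each carbon's bonds:
C1: 2C, 2H → 0 − 2 = -2
C2: 3C, 1H → 0 − 1 = -1
C3: 1C, 2H, 1Cl → 0 − 2 + 1 = -1
The most reduced carbon is C1 at -2.

C1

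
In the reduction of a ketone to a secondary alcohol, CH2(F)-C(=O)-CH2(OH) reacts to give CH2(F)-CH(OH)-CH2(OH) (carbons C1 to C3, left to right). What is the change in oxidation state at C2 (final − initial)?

-2

Before: C2 has 2 bonds to C, 2 bonds to O → oxidation state +2.
After: C2 has 2 bonds to C, 1 bond to H, 1 bond to O → oxidation state 0.
Δ = 0 − (+2) = -2, so this is a reduction at C2.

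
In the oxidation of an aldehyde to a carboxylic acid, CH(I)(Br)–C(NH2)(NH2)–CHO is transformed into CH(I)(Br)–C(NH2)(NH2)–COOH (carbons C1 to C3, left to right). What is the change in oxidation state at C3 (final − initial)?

+2

Before: C3 has 1 bond to C, 1 bond to H, 2 bonds to O → oxidation state +1.
After: C3 has 1 bond to C, 3 bonds to O → oxidation state +3.
Δ = +3 − (+1) = +2, so this is an oxidation at C3.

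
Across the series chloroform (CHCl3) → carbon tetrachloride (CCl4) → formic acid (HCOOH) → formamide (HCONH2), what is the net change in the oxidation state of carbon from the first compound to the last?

Carbon oxidation states along the series — chloroform: +2, carbon tetrachloride: +4, formic acid: +2, formamide: +2.
Net change = +2 − (+2) = 0.

0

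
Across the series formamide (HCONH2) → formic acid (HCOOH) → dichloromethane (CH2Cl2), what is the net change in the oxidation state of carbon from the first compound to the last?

-2

Carbon oxidation states along the series — formamide: +2, formic acid: +2, dichloromethane: 0.
Net change = 0 − (+2) = -2.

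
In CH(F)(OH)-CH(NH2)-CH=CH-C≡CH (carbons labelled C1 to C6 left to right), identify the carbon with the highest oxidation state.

Assign +1 per bond to O/N/halogen, −1 per bond to H or an electropositive element, and 0 per bond to carbon. Tallying each carbon:
C1: 1C, 1H, 1O, 1F → 0 − 1 + 1 + 1 = +1
C2: 2C, 1H, 1N → 0 − 1 + 1 = 0
C3: 3C, 1H → 0 − 1 = -1
C4: 3C, 1H → 0 − 1 = -1
C5: 4C → 0 = 0
C6: 3C, 1H → 0 − 1 = -1
The most oxidised carbon is C1 at +1.

C1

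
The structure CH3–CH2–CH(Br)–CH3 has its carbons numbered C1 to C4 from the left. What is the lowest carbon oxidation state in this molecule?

-3

Each bond to a more electronegative atom (O, N, halogen) counts +1, each bond to a less electronegative atom (H, metal, B, Si) counts −1, and each C–C bond counts 0. Tallying each carbon:
C1: 1C, 3H → 0 − 3 = -3
C2: 2C, 2H → 0 − 2 = -2
C3: 2C, 1H, 1Br → 0 − 1 + 1 = 0
C4: 1C, 3H → 0 − 3 = -3
The lowest value is -3.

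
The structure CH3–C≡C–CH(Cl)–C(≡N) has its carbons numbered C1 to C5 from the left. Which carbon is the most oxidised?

C5

Tallying each carbon's bonds:
C1: 1C, 3H → 0 − 3 = -3
C2: 4C → 0 = 0
C3: 4C → 0 = 0
C4: 2C, 1H, 1Cl → 0 − 1 + 1 = 0
C5: 1C, 3N → 0 + 3 = +3
The most oxidised carbon is C5 at +3.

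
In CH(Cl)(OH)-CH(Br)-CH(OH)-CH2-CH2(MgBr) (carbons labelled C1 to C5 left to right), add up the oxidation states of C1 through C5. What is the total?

-4

Bonds to more-electronegative neighbours contribute +1 each, bonds to H or metals contribute −1 each, and C–C bonds contribute 0. Tallying each carbon:
C1: 1C, 1H, 1O, 1Cl → 0 − 1 + 1 + 1 = +1
C2: 2C, 1H, 1Br → 0 − 1 + 1 = 0
C3: 2C, 1H, 1O → 0 − 1 + 1 = 0
C4: 2C, 2H → 0 − 2 = -2
C5: 1C, 2H, 1Mg → 0 − 2 − 1 = -3
Sum = +1 + 0 + 0 − 2 − 3 = -4.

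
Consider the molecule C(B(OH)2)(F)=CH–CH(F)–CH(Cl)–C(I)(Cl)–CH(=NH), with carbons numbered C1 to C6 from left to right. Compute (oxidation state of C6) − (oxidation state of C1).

+1

C6: 1C, 1H, 2N → 0 − 1 + 2 = +1
C1: 2C, 1F, 1B → 0 + 1 − 1 = 0
Difference: +1 − (0) = +1.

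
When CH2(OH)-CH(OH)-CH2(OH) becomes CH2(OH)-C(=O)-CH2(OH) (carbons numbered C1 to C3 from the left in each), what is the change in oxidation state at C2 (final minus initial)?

+2

Before: C2 has 2 bonds to C, 1 bond to H, 1 bond to O → oxidation state 0.
After: C2 has 2 bonds to C, 2 bonds to O → oxidation state +2.
Δ = +2 − (0) = +2, so this is an oxidation at C2.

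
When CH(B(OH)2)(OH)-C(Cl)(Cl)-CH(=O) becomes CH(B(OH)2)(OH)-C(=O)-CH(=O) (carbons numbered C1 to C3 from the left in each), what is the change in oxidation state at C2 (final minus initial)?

Before: C2 has 2 bonds to C, 2 bonds to Cl → oxidation state +2.
After: C2 has 2 bonds to C, 2 bonds to O → oxidation state +2.
Δ = +2 − (+2) = 0, so no net redox change at C2.

0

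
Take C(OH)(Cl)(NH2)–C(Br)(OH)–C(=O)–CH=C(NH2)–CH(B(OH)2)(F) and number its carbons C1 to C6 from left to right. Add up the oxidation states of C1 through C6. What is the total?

+6

Each bond to a more electronegative atom (O, N, halogen) counts +1, each bond to a less electronegative atom (H, metal, B, Si) counts −1, and each C–C bond counts 0. Tallying each carbon:
C1: 1C, 1O, 1N, 1Cl → 0 + 1 + 1 + 1 = +3
C2: 2C, 1O, 1Br → 0 + 1 + 1 = +2
C3: 2C, 2O → 0 + 2 = +2
C4: 3C, 1H → 0 − 1 = -1
C5: 3C, 1N → 0 + 1 = +1
C6: 1C, 1H, 1F, 1B → 0 − 1 + 1 − 1 = -1
Sum = +3 + 2 + 2 − 1 + 1 − 1 = +6.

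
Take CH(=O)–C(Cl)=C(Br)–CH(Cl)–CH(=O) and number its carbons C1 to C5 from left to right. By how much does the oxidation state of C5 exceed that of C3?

C5: 1C, 1H, 2O → 0 − 1 + 2 = +1
C3: 3C, 1Br → 0 + 1 = +1
Difference: +1 − (+1) = 0.

0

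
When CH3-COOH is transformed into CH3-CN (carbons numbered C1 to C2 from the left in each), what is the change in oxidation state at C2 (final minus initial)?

Before: C2 has 1 bond to C, 3 bonds to O → oxidation state +3.
After: C2 has 1 bond to C, 3 bonds to N → oxidation state +3.
Δ = +3 − (+3) = 0, so no net redox change at C2.

0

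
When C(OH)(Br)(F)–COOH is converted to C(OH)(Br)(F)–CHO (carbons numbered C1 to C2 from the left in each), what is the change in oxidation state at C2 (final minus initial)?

-2

Before: C2 has 1 bond to C, 3 bonds to O → oxidation state +3.
After: C2 has 1 bond to C, 1 bond to H, 2 bonds to O → oxidation state +1.
Δ = +1 − (+3) = -2, so this is a reduction at C2.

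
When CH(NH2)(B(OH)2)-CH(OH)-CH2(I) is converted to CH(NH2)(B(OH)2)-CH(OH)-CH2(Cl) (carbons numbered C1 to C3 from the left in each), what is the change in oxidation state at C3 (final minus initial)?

0

Before: C3 has 1 bond to C, 2 bonds to H, 1 bond to I → oxidation state -1.
After: C3 has 1 bond to C, 2 bonds to H, 1 bond to Cl → oxidation state -1.
Δ = -1 − (-1) = 0, so no net redox change at C3.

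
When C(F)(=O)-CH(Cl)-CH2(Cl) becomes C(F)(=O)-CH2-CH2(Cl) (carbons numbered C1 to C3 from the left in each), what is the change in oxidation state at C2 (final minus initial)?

Before: C2 has 2 bonds to C, 1 bond to H, 1 bond to Cl → oxidation state 0.
After: C2 has 2 bonds to C, 2 bonds to H → oxidation state -2.
Δ = -2 − (0) = -2, so this is a reduction at C2.

-2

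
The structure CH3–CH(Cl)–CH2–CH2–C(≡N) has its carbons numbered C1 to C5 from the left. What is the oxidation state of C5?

+3

C5 has one bond to C (0), a triple bond to N (3×+1 = +3).
Oxidation state = 0 + 3 = +3.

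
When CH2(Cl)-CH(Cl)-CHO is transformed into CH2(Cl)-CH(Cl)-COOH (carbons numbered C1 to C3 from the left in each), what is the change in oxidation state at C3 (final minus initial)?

+2

Before: C3 has 1 bond to C, 1 bond to H, 2 bonds to O → oxidation state +1.
After: C3 has 1 bond to C, 3 bonds to O → oxidation state +3.
Δ = +3 − (+1) = +2, so this is an oxidation at C3.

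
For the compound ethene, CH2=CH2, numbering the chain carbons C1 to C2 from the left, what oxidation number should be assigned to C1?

-2

C1 has one bond to H (-1), one bond to H (-1), a double bond to C (2×0 = 0).
Oxidation state = -1 − 1 + 0 = -2.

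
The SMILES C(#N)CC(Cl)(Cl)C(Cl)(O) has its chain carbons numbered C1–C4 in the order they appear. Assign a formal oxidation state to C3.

C3 has one bond to C (0), one bond to C (0), one bond to Cl (+1), one bond to Cl (+1).
Oxidation state = 0 + 0 + 1 + 1 = +2.

+2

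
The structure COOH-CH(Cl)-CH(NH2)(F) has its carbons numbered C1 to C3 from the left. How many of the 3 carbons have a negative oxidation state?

0

Tallying each carbon's bonds:
C1: 1C, 3O → 0 + 3 = +3
C2: 2C, 1H, 1Cl → 0 − 1 + 1 = 0
C3: 1C, 1H, 1N, 1F → 0 − 1 + 1 + 1 = +1
0 carbons meet the condition.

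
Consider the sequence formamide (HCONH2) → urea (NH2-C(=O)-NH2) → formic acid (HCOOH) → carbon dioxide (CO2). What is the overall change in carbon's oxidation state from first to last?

+2

Carbon oxidation states along the series — formamide: +2, urea: +4, formic acid: +2, carbon dioxide: +4.
Net change = +4 − (+2) = +2.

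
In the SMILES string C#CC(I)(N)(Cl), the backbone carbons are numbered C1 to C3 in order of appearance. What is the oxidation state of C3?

+3

Each bond to a more electronegative atom (O, N, halogen) counts +1, each bond to a less electronegative atom (H, metal, B, Si) counts −1, and each C–C bond counts 0.
C3 has one bond to C (0), one bond to I (+1), one bond to N (+1), one bond to Cl (+1).
Oxidation state = 0 + 1 + 1 + 1 = +3.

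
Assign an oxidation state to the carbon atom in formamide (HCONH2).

+2

Count +1 for every bond to an atom more electronegative than carbon and −1 for every bond to one less electronegative; C–C bonds are 0.
The carbon has one bond to H (-1), a double bond to O (2×+1 = +2), one bond to N (+1).
Oxidation state = -1 + 2 + 1 = +2.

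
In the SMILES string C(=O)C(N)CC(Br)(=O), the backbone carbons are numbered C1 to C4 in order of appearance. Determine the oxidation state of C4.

C4 has one bond to C (0), one bond to Br (+1), a double bond to O (2×+1 = +2).
Oxidation state = 0 + 1 + 2 = +3.

+3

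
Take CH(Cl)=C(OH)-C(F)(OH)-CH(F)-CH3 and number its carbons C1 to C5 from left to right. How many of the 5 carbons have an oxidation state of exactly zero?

2

Tallying each carbon's bonds:
C1: 2C, 1H, 1Cl → 0 − 1 + 1 = 0
C2: 3C, 1O → 0 + 1 = +1
C3: 2C, 1O, 1F → 0 + 1 + 1 = +2
C4: 2C, 1H, 1F → 0 − 1 + 1 = 0
C5: 1C, 3H → 0 − 3 = -3
2 carbons (C1, C4) meet the condition.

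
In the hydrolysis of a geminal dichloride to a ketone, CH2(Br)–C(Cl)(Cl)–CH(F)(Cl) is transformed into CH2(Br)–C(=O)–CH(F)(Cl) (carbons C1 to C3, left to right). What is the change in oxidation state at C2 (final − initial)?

Before: C2 has 2 bonds to C, 2 bonds to Cl → oxidation state +2.
After: C2 has 2 bonds to C, 2 bonds to O → oxidation state +2.
Δ = +2 − (+2) = 0, so no net redox change at C2.

0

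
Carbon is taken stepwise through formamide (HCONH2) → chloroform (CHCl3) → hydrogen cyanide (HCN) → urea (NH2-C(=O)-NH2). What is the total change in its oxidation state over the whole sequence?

+2

Carbon oxidation states along the series — formamide: +2, chloroform: +2, hydrogen cyanide: +2, urea: +4.
Net change = +4 − (+2) = +2.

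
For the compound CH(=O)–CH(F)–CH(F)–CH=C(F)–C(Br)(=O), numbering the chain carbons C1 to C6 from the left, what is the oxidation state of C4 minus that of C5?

-2

C4: 3C, 1H → 0 − 1 = -1
C5: 3C, 1F → 0 + 1 = +1
Difference: -1 − (+1) = -2.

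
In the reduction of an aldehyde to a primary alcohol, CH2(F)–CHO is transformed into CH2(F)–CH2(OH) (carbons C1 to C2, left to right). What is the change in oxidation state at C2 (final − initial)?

Before: C2 has 1 bond to C, 1 bond to H, 2 bonds to O → oxidation state +1.
After: C2 has 1 bond to C, 2 bonds to H, 1 bond to O → oxidation state -1.
Δ = -1 − (+1) = -2, so this is a reduction at C2.

-2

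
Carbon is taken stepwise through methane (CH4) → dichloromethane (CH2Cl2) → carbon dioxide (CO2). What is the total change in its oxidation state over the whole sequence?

Carbon oxidation states along the series — methane: -4, dichloromethane: 0, carbon dioxide: +4.
Net change = +4 − (-4) = +8.

+8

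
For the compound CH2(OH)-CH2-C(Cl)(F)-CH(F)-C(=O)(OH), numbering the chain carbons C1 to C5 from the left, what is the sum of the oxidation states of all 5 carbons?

+2

Tallying each carbon's bonds:
C1: 1C, 2H, 1O → 0 − 2 + 1 = -1
C2: 2C, 2H → 0 − 2 = -2
C3: 2C, 1F, 1Cl → 0 + 1 + 1 = +2
C4: 2C, 1H, 1F → 0 − 1 + 1 = 0
C5: 1C, 3O → 0 + 3 = +3
Sum = -1 − 2 + 2 + 0 + 3 = +2.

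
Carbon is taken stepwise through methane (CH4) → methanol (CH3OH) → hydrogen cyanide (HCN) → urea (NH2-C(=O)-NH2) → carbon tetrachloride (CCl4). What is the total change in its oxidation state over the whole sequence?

+8

Carbon oxidation states along the series — methane: -4, methanol: -2, hydrogen cyanide: +2, urea: +4, carbon tetrachloride: +4.
Net change = +4 − (-4) = +8.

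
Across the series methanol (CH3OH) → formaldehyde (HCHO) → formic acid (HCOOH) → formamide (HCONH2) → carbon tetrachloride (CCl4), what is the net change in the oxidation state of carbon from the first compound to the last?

Carbon oxidation states along the series — methanol: -2, formaldehyde: 0, formic acid: +2, formamide: +2, carbon tetrachloride: +4.
Net change = +4 − (-2) = +6.

+6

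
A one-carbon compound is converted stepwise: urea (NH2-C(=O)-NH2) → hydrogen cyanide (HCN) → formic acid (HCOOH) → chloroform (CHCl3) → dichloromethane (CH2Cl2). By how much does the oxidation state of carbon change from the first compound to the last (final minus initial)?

-4

Carbon oxidation states along the series — urea: +4, hydrogen cyanide: +2, formic acid: +2, chloroform: +2, dichloromethane: 0.
Net change = 0 − (+4) = -4.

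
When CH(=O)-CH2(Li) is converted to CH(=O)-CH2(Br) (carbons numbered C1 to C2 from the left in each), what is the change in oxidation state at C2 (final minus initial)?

Before: C2 has 1 bond to C, 2 bonds to H, 1 bond to Li → oxidation state -3.
After: C2 has 1 bond to C, 2 bonds to H, 1 bond to Br → oxidation state -1.
Δ = -1 − (-3) = +2, so this is an oxidation at C2.

+2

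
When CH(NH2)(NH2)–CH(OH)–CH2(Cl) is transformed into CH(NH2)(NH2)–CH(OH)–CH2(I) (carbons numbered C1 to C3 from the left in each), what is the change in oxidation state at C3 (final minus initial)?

Before: C3 has 1 bond to C, 2 bonds to H, 1 bond to Cl → oxidation state -1.
After: C3 has 1 bond to C, 2 bonds to H, 1 bond to I → oxidation state -1.
Δ = -1 − (-1) = 0, so no net redox change at C3.

0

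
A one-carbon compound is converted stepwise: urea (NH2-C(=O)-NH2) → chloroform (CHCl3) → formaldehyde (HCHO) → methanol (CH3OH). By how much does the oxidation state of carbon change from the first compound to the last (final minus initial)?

-6

Carbon oxidation states along the series — urea: +4, chloroform: +2, formaldehyde: 0, methanol: -2.
Net change = -2 − (+4) = -6.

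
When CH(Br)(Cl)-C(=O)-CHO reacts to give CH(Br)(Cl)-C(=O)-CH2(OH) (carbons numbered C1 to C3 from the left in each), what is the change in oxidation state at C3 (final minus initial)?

-2

Before: C3 has 1 bond to C, 1 bond to H, 2 bonds to O → oxidation state +1.
After: C3 has 1 bond to C, 2 bonds to H, 1 bond to O → oxidation state -1.
Δ = -1 − (+1) = -2, so this is a reduction at C3.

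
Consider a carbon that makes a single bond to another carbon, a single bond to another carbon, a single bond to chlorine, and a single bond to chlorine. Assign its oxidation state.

The carbon has one bond to C (0), one bond to C (0), one bond to Cl (+1), one bond to Cl (+1).
Oxidation state = 0 + 0 + 1 + 1 = +2.

+2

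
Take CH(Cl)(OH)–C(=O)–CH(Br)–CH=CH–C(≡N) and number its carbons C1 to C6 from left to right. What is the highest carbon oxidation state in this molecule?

+3

Each bond to a more electronegative atom (O, N, halogen) counts +1, each bond to a less electronegative atom (H, metal, B, Si) counts −1, and each C–C bond counts 0. Tallying each carbon:
C1: 1C, 1H, 1O, 1Cl → 0 − 1 + 1 + 1 = +1
C2: 2C, 2O → 0 + 2 = +2
C3: 2C, 1H, 1Br → 0 − 1 + 1 = 0
C4: 3C, 1H → 0 − 1 = -1
C5: 3C, 1H → 0 − 1 = -1
C6: 1C, 3N → 0 + 3 = +3
The highest value is +3.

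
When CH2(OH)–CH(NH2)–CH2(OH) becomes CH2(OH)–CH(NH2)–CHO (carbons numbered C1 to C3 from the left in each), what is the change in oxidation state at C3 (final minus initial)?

Before: C3 has 1 bond to C, 2 bonds to H, 1 bond to O → oxidation state -1.
After: C3 has 1 bond to C, 1 bond to H, 2 bonds to O → oxidation state +1.
Δ = +1 − (-1) = +2, so this is an oxidation at C3.

+2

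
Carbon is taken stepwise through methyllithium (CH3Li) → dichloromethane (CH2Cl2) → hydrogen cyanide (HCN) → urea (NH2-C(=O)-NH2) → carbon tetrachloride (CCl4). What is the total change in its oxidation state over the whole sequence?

Carbon oxidation states along the series — methyllithium: -4, dichloromethane: 0, hydrogen cyanide: +2, urea: +4, carbon tetrachloride: +4.
Net change = +4 − (-4) = +8.

+8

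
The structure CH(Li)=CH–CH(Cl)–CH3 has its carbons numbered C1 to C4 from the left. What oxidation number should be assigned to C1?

Each bond to a more electronegative atom (O, N, halogen) counts +1, each bond to a less electronegative atom (H, metal, B, Si) counts −1, and each C–C bond counts 0.
C1 has a double bond to C (2×0 = 0), one bond to H (-1), one bond to Li (-1).
Oxidation state = 0 − 1 − 1 = -2.

-2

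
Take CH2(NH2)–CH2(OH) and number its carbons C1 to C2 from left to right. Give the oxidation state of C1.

C1 has one bond to C (0), one bond to H (-1), one bond to N (+1), one bond to H (-1).
Oxidation state = 0 − 1 + 1 − 1 = -1.

-1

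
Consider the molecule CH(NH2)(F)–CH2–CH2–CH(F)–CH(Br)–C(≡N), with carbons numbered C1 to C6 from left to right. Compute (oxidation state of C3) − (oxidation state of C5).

-2

C3: 2C, 2H → 0 − 2 = -2
C5: 2C, 1H, 1Br → 0 − 1 + 1 = 0
Difference: -2 − (0) = -2.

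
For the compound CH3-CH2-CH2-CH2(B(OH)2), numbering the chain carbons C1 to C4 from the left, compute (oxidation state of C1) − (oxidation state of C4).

0

C1: 1C, 3H → 0 − 3 = -3
C4: 1C, 2H, 1B → 0 − 2 − 1 = -3
Difference: -3 − (-3) = 0.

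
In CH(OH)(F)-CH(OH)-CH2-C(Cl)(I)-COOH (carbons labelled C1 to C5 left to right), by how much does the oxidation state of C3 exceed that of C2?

C3: 2C, 2H → 0 − 2 = -2
C2: 2C, 1H, 1O → 0 − 1 + 1 = 0
Difference: -2 − (0) = -2.

-2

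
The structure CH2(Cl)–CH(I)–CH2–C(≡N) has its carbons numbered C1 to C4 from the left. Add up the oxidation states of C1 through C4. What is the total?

Tallying each carbon's bonds:
C1: 1C, 2H, 1Cl → 0 − 2 + 1 = -1
C2: 2C, 1H, 1I → 0 − 1 + 1 = 0
C3: 2C, 2H → 0 − 2 = -2
C4: 1C, 3N → 0 + 3 = +3
Sum = -1 + 0 − 2 + 3 = 0.

0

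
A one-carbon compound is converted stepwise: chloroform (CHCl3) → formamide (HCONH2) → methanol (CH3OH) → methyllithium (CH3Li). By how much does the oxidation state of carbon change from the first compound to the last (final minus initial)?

-6

Carbon oxidation states along the series — chloroform: +2, formamide: +2, methanol: -2, methyllithium: -4.
Net change = -4 − (+2) = -6.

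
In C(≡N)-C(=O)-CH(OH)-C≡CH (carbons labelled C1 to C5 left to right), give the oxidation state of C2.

C2 has one bond to C (0), one bond to C (0), a double bond to O (2×+1 = +2).
Oxidation state = 0 + 0 + 2 = +2.

+2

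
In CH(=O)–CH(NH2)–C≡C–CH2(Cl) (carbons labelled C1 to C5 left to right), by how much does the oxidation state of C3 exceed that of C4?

0

C3: 4C → 0 = 0
C4: 4C → 0 = 0
Difference: 0 − (0) = 0.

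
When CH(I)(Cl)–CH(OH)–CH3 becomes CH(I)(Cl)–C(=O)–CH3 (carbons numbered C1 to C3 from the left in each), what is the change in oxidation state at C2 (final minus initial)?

+2

Before: C2 has 2 bonds to C, 1 bond to H, 1 bond to O → oxidation state 0.
After: C2 has 2 bonds to C, 2 bonds to O → oxidation state +2.
Δ = +2 − (0) = +2, so this is an oxidation at C2.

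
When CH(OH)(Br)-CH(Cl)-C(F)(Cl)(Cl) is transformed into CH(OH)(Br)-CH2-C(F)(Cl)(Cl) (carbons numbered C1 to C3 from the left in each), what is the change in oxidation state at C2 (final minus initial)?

-2

Before: C2 has 2 bonds to C, 1 bond to H, 1 bond to Cl → oxidation state 0.
After: C2 has 2 bonds to C, 2 bonds to H → oxidation state -2.
Δ = -2 − (0) = -2, so this is a reduction at C2.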